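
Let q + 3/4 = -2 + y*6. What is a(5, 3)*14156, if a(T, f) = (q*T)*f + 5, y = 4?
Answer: 4583005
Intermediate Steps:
q = 85/4 (q = -¾ + (-2 + 4*6) = -¾ + (-2 + 24) = -¾ + 22 = 85/4 ≈ 21.250)
a(T, f) = 5 + 85*T*f/4 (a(T, f) = (85*T/4)*f + 5 = 85*T*f/4 + 5 = 5 + 85*T*f/4)
a(5, 3)*14156 = (5 + (85/4)*5*3)*14156 = (5 + 1275/4)*14156 = (1295/4)*14156 = 4583005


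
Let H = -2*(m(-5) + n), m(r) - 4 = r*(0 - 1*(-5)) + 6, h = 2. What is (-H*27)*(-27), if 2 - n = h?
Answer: 21870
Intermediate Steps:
n = 0 (n = 2 - 1*2 = 2 - 2 = 0)
m(r) = 10 + 5*r (m(r) = 4 + (r*(0 - 1*(-5)) + 6) = 4 + (r*(0 + 5) + 6) = 4 + (r*5 + 6) = 4 + (5*r + 6) = 4 + (6 + 5*r) = 10 + 5*r)
H = 30 (H = -2*((10 + 5*(-5)) + 0) = -2*((10 - 25) + 0) = -2*(-15 + 0) = -2*(-15) = 30)
(-H*27)*(-27) = (-1*30*27)*(-27) = -30*27*(-27) = -810*(-27) = 21870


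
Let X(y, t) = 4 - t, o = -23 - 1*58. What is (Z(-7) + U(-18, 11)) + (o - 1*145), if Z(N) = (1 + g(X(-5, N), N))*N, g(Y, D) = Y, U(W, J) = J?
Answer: -299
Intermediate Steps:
o = -81 (o = -23 - 58 = -81)
Z(N) = N*(5 - N) (Z(N) = (1 + (4 - N))*N = (5 - N)*N = N*(5 - N))
(Z(-7) + U(-18, 11)) + (o - 1*145) = (-7*(5 - 1*(-7)) + 11) + (-81 - 1*145) = (-7*(5 + 7) + 11) + (-81 - 145) = (-7*12 + 11) - 226 = (-84 + 11) - 226 = -73 - 226 = -299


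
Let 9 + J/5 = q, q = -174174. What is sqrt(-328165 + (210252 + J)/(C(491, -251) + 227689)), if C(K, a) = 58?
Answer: I*sqrt(17021641089809746)/227747 ≈ 572.86*I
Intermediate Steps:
J = -870915 (J = -45 + 5*(-174174) = -45 - 870870 = -870915)
sqrt(-328165 + (210252 + J)/(C(491, -251) + 227689)) = sqrt(-328165 + (210252 - 870915)/(58 + 227689)) = sqrt(-328165 - 660663/227747) = sqrt(-74739254918/227747) = I*sqrt(17021641089809746)/227747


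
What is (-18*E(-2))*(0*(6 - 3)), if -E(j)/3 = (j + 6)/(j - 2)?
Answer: 0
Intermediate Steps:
E(j) = -3*(6 + j)/(-2 + j) (E(j) = -3*(j + 6)/(j - 2) = -3*(6 + j)/(-2 + j))
(-18*E(-2))*(0*(6 - 3)) = (-54*(-6 - 1*(-2))/(-2 - 2))*(0*(6 - 3)) = (-54*(-6 + 2)/(-4))*(0*3) = -54*(-1)*(-4)/4*0 = -18*3*0 = -54*0 = 0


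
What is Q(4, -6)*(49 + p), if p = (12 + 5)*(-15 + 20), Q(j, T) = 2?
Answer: 268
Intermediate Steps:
p = 85 (p = 17*5 = 85)
Q(4, -6)*(49 + p) = 2*(49 + 85) = 2*134 = 268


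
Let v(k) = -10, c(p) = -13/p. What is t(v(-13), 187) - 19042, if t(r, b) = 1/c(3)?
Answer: -247549/13 ≈ -19042.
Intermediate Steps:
t(r, b) = -3/13 (t(r, b) = 1/(-13/3) = -3/13)
t(v(-13), 187) - 19042 = -3/13 - 19042 = -247549/13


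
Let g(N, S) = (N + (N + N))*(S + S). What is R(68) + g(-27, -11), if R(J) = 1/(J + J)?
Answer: 242353/136 ≈ 1782.0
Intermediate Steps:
R(J) = 1/(2*J)
g(N, S) = 6*N*S (g(N, S) = (N + 2*N)*(2*S) = (3*N)*(2*S) = 6*N*S)
R(68) + g(-27, -11) = (½)/68 + 6*(-27)*(-11) = (½)*(1/68) + 1782 = 1/136 + 1782 = 242353/136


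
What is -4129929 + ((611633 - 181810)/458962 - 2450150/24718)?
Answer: -23426800125123275/5672311358 ≈ -4.1300e+6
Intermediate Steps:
-4129929 + ((611633 - 181810)/458962 - 2450150/24718) = -4129929 + (429823*(1/458962) - 2450150*1/24718) = -4129929 + (429823/458962 - 1225075/12359) = -4129929 - 556950689693/5672311358 = -23426800125123275/5672311358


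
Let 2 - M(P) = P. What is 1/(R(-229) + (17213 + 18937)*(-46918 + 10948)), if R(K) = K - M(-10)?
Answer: -1/1300315741 ≈ -7.6904e-10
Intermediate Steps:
M(P) = 2 - P
R(K) = -12 + K (R(K) = K - (2 - 1*(-10)) = K - (2 + 10) = K - 1*12 = K - 12 = -12 + K)
1/(R(-229) + (17213 + 18937)*(-46918 + 10948)) = 1/((-12 - 229) + (17213 + 18937)*(-46918 + 10948)) = 1/(-241 + 36150*(-35970)) = 1/(-241 - 1300315500) = 1/(-1300315741) = -1/1300315741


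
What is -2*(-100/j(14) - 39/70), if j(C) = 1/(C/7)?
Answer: 14039/35 ≈ 401.11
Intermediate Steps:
j(C) = 7/C (j(C) = 1/(C*(⅐)) = 1/(C/7) = 7/C)
-2*(-100/j(14) - 39/70) = -2*(-100/(7/14) - 39/70) = -2*(-100/(7*(1/14)) - 39*1/70) = -2*(-100/½ - 39/70) = -2*(-100*2 - 39/70) = -2*(-200 - 39/70) = -2*(-14039/70) = 14039/35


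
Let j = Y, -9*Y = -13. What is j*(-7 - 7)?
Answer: -182/9 ≈ -20.222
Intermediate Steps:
Y = 13/9 (Y = -⅑*(-13) = 13/9 ≈ 1.4444)
j = 13/9 ≈ 1.4444
j*(-7 - 7) = 13*(-7 - 7)/9 = (13/9)*(-14) = -182/9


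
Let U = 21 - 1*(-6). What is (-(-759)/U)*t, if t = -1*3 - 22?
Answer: -6325/9 ≈ -702.78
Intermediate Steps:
U = 27 (U = 21 + 6 = 27)
t = -25 (t = -3 - 22 = -25)
(-(-759)/U)*t = -(-759)/27*(-25) = -23*(-11/9)*(-25) = (253/9)*(-25) = -6325/9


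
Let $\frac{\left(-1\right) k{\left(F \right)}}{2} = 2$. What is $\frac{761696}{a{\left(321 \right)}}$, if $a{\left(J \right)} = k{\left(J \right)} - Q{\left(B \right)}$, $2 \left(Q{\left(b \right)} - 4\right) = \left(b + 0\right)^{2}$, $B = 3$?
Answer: $- \frac{1523392}{25} \approx -60936.0$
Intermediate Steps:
$k{\left(F \right)} = -4$ ($k{\left(F \right)} = \left(-2\right) 2 = -4$)
$Q{\left(b \right)} = 4 + \frac{b^{2}}{2}$ ($Q{\left(b \right)} = 4 + \frac{\left(b + 0\right)^{2}}{2} = 4 + \frac{b^{2}}{2}$)
$a{\left(J \right)} = - \frac{25}{2}$ ($a{\left(J \right)} = -4 - \left(4 + \frac{3^{2}}{2}\right) = -4 - \left(4 + \frac{1}{2} \cdot 9\right) = -4 - \left(4 + \frac{9}{2}\right) = -4 - \frac{17}{2} = - \frac{25}{2}$)
$\frac{761696}{a{\left(321 \right)}} = \frac{761696}{- \frac{25}{2}} = 761696 \left(- \frac{2}{25}\right) = - \frac{1523392}{25}$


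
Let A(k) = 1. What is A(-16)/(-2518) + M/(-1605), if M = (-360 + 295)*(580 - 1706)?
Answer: -36858805/808278 ≈ -45.602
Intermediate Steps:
M = 73190 (M = -65*(-1126) = 73190)
A(-16)/(-2518) + M/(-1605) = 1/(-2518) + 73190/(-1605) = 1*(-1/2518) + 73190*(-1/1605) = -1/2518 - 14638/321 = -36858805/808278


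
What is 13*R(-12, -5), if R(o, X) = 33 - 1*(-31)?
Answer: 832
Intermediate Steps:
R(o, X) = 64 (R(o, X) = 33 + 31 = 64)
13*R(-12, -5) = 13*64 = 832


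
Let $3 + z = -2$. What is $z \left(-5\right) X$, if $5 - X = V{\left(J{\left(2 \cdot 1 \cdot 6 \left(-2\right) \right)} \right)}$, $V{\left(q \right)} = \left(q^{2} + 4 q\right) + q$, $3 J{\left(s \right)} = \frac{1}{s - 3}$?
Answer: $\frac{830225}{6561} \approx 126.54$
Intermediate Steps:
$z = -5$ ($z = -3 - 2 = -5$)
$J{\left(s \right)} = \frac{1}{3 \left(-3 + s\right)}$ ($J{\left(s \right)} = \frac{1}{3 \left(s - 3\right)} = \frac{1}{3 \left(-3 + s\right)}$)
$V{\left(q \right)} = q^{2} + 5 q$
$X = \frac{33209}{6561}$ ($X = 5 - \frac{1}{3 \left(-3 + 2 \cdot 1 \cdot 6 \left(-2\right)\right)} \left(5 + \frac{1}{3 \left(-3 + 2 \cdot 1 \cdot 6 \left(-2\right)\right)}\right) = 5 - \frac{1}{3 \left(-3 + 2 \cdot 6 \left(-2\right)\right)} \left(5 + \frac{1}{3 \left(-3 + 2 \cdot 6 \left(-2\right)\right)}\right) = 5 - \frac{1}{3 \left(-3 + 2 \left(-12\right)\right)} \left(5 + \frac{1}{3 \left(-3 + 2 \left(-12\right)\right)}\right) = 5 - \frac{1}{3 \left(-3 - 24\right)} \left(5 + \frac{1}{3 \left(-3 - 24\right)}\right) = 5 - \frac{1}{3 \left(-27\right)} \left(5 + \frac{1}{3 \left(-27\right)}\right) = 5 - \frac{1}{3} \left(- \frac{1}{27}\right) \left(5 + \frac{1}{3} \left(- \frac{1}{27}\right)\right) = 5 - - \frac{5 - \frac{1}{81}}{81} = 5 - \left(- \frac{1}{81}\right) \frac{404}{81} = 5 - - \frac{404}{6561} = 5 + \frac{404}{6561} = \frac{33209}{6561} \approx 5.0616$)
$z \left(-5\right) X = \left(-5\right) \left(-5\right) \frac{33209}{6561} = 25 \cdot \frac{33209}{6561} = \frac{830225}{6561}$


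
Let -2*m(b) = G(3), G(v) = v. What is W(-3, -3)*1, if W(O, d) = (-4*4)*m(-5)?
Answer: 24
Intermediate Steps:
m(b) = -3/2 (m(b) = -½*3 = -3/2)
W(O, d) = 24 (W(O, d) = -4*4*(-3/2) = -16*(-3/2) = 24)
W(-3, -3)*1 = 24*1 = 24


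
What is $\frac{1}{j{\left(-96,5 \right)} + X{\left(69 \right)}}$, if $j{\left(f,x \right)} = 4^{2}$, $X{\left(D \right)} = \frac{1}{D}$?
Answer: $\frac{69}{1105} \approx 0.062443$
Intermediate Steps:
$j{\left(f,x \right)} = 16$
$\frac{1}{j{\left(-96,5 \right)} + X{\left(69 \right)}} = \frac{1}{16 + \frac{1}{69}} = \frac{1}{\frac{1105}{69}} = \frac{69}{1105}$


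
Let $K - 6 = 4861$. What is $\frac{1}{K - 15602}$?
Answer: $- \frac{1}{10735} \approx -9.3153 \cdot 10^{-5}$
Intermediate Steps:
$K = 4867$ ($K = 6 + 4861 = 4867$)
$\frac{1}{K - 15602} = \frac{1}{4867 - 15602} = \frac{1}{-10735} = - \frac{1}{10735}$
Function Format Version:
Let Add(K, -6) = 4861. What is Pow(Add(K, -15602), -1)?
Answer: Rational(-1, 10735) ≈ -9.3153e-5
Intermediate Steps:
K = 4867 (K = Add(6, 4861) = 4867)
Pow(Add(K, -15602), -1) = Pow(Add(4867, -15602), -1) = Pow(-10735, -1) = Rational(-1, 10735)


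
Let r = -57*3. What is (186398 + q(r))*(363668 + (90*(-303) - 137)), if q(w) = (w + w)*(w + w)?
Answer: 102008809482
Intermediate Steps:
r = -171
q(w) = 4*w**2 (q(w) = (2*w)*(2*w) = 4*w**2)
(186398 + q(r))*(363668 + (90*(-303) - 137)) = (186398 + 4*(-171)**2)*(363668 + (90*(-303) - 137)) = (186398 + 4*29241)*(363668 + (-27270 - 137)) = (186398 + 116964)*(363668 - 27407) = 303362*336261 = 102008809482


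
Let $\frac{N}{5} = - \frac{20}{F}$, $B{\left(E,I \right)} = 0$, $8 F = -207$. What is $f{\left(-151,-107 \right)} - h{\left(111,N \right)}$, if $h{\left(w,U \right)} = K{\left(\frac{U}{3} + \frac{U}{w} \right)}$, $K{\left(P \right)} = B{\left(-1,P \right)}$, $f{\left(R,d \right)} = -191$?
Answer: $-191$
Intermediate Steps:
$F = - \frac{207}{8}$ ($F = \frac{1}{8} \left(-207\right) = - \frac{207}{8} \approx -25.875$)
$N = \frac{800}{207}$ ($N = 5 \left(- \frac{20}{- \frac{207}{8}}\right) = 5 \left(\left(-20\right) \left(- \frac{8}{207}\right)\right) = 5 \cdot \frac{160}{207} = \frac{800}{207} \approx 3.8647$)
$K{\left(P \right)} = 0$
$h{\left(w,U \right)} = 0$
$f{\left(-151,-107 \right)} - h{\left(111,N \right)} = -191 - 0 = -191 + 0 = -191$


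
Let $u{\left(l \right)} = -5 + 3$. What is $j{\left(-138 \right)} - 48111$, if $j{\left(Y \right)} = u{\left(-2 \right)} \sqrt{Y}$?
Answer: $-48111 - 2 i \sqrt{138} \approx -48111.0 - 23.495 i$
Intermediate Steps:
$u{\left(l \right)} = -2$
$j{\left(Y \right)} = - 2 \sqrt{Y}$
$j{\left(-138 \right)} - 48111 = - 2 \sqrt{-138} - 48111 = - 2 i \sqrt{138} - 48111 = -48111 - 2 i \sqrt{138}$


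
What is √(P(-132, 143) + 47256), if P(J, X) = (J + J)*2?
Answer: 6*√1298 ≈ 216.17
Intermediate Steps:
P(J, X) = 4*J (P(J, X) = (2*J)*2 = 4*J)
√(P(-132, 143) + 47256) = √(4*(-132) + 47256) = √(-528 + 47256) = √46728 = 6*√1298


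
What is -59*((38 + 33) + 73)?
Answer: -8496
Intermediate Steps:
-59*((38 + 33) + 73) = -59*(71 + 73) = -59*144 = -8496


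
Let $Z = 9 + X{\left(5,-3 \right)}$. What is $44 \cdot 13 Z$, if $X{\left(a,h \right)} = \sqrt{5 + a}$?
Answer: $5148 + 572 \sqrt{10} \approx 6956.8$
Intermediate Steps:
$Z = 9 + \sqrt{10}$ ($Z = 9 + \sqrt{5 + 5} = 9 + \sqrt{10} \approx 12.162$)
$44 \cdot 13 Z = 44 \cdot 13 \left(9 + \sqrt{10}\right) = 572 \left(9 + \sqrt{10}\right) = 5148 + 572 \sqrt{10}$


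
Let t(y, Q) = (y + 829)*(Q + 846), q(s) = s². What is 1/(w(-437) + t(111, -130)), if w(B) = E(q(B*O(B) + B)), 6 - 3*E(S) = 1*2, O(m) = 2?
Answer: 3/2019124 ≈ 1.4858e-6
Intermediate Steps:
t(y, Q) = (829 + y)*(846 + Q)
E(S) = 4/3 (E(S) = 2 - 2/3 = 2 - ⅓*2 = 2 - ⅔ = 4/3)
w(B) = 4/3
1/(w(-437) + t(111, -130)) = 1/(4/3 + (701334 + 829*(-130) + 846*111 - 130*111)) = 1/(4/3 + (701334 - 107770 + 93906 - 14430)) = 1/(4/3 + 673040) = 1/(2019124/3) = 3/2019124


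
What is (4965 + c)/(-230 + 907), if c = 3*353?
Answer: 6024/677 ≈ 8.8981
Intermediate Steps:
c = 1059
(4965 + c)/(-230 + 907) = (4965 + 1059)/(-230 + 907) = 6024/677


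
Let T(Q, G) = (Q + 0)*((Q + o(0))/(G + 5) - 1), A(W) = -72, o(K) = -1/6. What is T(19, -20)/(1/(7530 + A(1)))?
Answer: -4794251/15 ≈ -3.1962e+5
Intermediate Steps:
o(K) = -⅙ (o(K) = -1*⅙ = -⅙)
T(Q, G) = Q*(-1 + (-⅙ + Q)/(5 + G)) (T(Q, G) = (Q + 0)*((Q - ⅙)/(G + 5) - 1) = Q*((-⅙ + Q)/(5 + G) - 1) = Q*(-1 + (-⅙ + Q)/(5 + G)))
T(19, -20)/(1/(7530 + A(1))) = ((⅙)*19*(-31 - 6*(-20) + 6*19)/(5 - 20))/(1/(7530 - 72)) = ((⅙)*19*(-31 + 120 + 114)/(-15))/(1/7458) = ((⅙)*19*(-1/15)*203)/(1/7458) = -3857/90*7458 = -4794251/15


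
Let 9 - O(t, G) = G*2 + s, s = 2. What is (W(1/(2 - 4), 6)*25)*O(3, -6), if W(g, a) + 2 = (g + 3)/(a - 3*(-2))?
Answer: -20425/24 ≈ -851.04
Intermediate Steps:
O(t, G) = 7 - 2*G (O(t, G) = 9 - (G*2 + 2) = 9 - (2*G + 2) = 9 - (2 + 2*G) = 9 + (-2 - 2*G) = 7 - 2*G)
W(g, a) = -2 + (3 + g)/(6 + a) (W(g, a) = -2 + (g + 3)/(a - 3*(-2)) = -2 + (3 + g)/(a + 6) = -2 + (3 + g)/(6 + a))
(W(1/(2 - 4), 6)*25)*O(3, -6) = (((-9 + 1/(2 - 4) - 2*6)/(6 + 6))*25)*(7 - 2*(-6)) = (((-9 + 1/(-2) - 12)/12)*25)*(7 + 12) = (((-9 - 1/2 - 12)/12)*25)*19 = (((1/12)*(-43/2))*25)*19 = -43/24*25*19 = -1075/24*19 = -20425/24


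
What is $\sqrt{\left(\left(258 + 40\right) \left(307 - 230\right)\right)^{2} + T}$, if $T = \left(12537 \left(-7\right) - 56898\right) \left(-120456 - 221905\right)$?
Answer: $\sqrt{50051434093} \approx 2.2372 \cdot 10^{5}$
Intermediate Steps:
$T = 49524915177$ ($T = \left(-87759 - 56898\right) \left(-342361\right) = \left(-144657\right) \left(-342361\right) = 49524915177$)
$\sqrt{\left(\left(258 + 40\right) \left(307 - 230\right)\right)^{2} + T} = \sqrt{\left(\left(258 + 40\right) \left(307 - 230\right)\right)^{2} + 49524915177} = \sqrt{\left(298 \cdot 77\right)^{2} + 49524915177} = \sqrt{22946^{2} + 49524915177} = \sqrt{526518916 + 49524915177} = \sqrt{50051434093}$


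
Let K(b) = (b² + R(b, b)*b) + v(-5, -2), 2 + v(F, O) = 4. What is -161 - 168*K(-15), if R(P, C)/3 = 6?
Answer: 7063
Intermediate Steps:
R(P, C) = 18 (R(P, C) = 3*6 = 18)
v(F, O) = 2 (v(F, O) = -2 + 4 = 2)
K(b) = 2 + b² + 18*b (K(b) = (b² + 18*b) + 2 = 2 + b² + 18*b)
-161 - 168*K(-15) = -161 - 168*(2 + (-15)² + 18*(-15)) = -161 - 168*(2 + 225 - 270) = -161 - 168*(-43) = -161 + 7224 = 7063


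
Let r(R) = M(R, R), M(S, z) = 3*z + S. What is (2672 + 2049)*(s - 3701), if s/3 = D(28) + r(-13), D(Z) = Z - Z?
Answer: -18208897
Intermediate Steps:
M(S, z) = S + 3*z
r(R) = 4*R (r(R) = R + 3*R = 4*R)
D(Z) = 0
s = -156 (s = 3*(0 + 4*(-13)) = 3*(0 - 52) = 3*(-52) = -156)
(2672 + 2049)*(s - 3701) = (2672 + 2049)*(-156 - 3701) = 4721*(-3857) = -18208897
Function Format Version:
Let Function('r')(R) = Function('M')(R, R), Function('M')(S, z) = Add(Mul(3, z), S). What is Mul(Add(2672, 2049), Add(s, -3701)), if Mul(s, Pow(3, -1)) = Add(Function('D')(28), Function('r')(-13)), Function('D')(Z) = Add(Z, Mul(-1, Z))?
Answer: -18208897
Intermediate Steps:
Function('M')(S, z) = Add(S, Mul(3, z))
Function('r')(R) = Mul(4, R) (Function('r')(R) = Add(R, Mul(3, R)) = Mul(4, R))
Function('D')(Z) = 0
s = -156 (s = Mul(3, Add(0, Mul(4, -13))) = Mul(3, Add(0, -52)) = Mul(3, -52) = -156)
Mul(Add(2672, 2049), Add(s, -3701)) = Mul(Add(2672, 2049), Add(-156, -3701)) = Mul(4721, -3857) = -18208897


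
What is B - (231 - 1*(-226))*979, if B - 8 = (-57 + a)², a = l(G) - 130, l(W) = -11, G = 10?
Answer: -408191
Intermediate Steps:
a = -141 (a = -11 - 130 = -141)
B = 39212 (B = 8 + (-57 - 141)² = 8 + (-198)² = 8 + 39204 = 39212)
B - (231 - 1*(-226))*979 = 39212 - (231 - 1*(-226))*979 = 39212 - (231 + 226)*979 = 39212 - 457*979 = 39212 - 1*447403 = 39212 - 447403 = -408191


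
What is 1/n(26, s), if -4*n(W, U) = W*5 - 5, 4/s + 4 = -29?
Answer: -4/125 ≈ -0.032000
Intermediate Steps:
s = -4/33 (s = 4/(-4 - 29) = 4/(-33) = 4*(-1/33) = -4/33 ≈ -0.12121)
n(W, U) = 5/4 - 5*W/4 (n(W, U) = -(W*5 - 5)/4 = -(5*W - 5)/4 = -(-5 + 5*W)/4 = 5/4 - 5*W/4)
1/n(26, s) = 1/(5/4 - 5/4*26) = 1/(5/4 - 65/2) = 1/(-125/4) = -4/125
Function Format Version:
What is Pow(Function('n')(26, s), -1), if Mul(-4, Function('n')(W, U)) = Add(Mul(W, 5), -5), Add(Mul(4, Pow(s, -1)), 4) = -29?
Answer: Rational(-4, 125) ≈ -0.032000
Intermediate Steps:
s = Rational(-4, 33) (s = Mul(4, Pow(Add(-4, -29), -1)) = Mul(4, Pow(-33, -1)) = Mul(4, Rational(-1, 33)) = Rational(-4, 33) ≈ -0.12121)
Function('n')(W, U) = Add(Rational(5, 4), Mul(Rational(-5, 4), W)) (Function('n')(W, U) = Mul(Rational(-1, 4), Add(Mul(W, 5), -5)) = Mul(Rational(-1, 4), Add(Mul(5, W), -5)) = Mul(Rational(-1, 4), Add(-5, Mul(5, W))) = Add(Rational(5, 4), Mul(Rational(-5, 4), W)))
Pow(Function('n')(26, s), -1) = Pow(Add(Rational(5, 4), Mul(Rational(-5, 4), 26)), -1) = Pow(Add(Rational(5, 4), Rational(-65, 2)), -1) = Pow(Rational(-125, 4), -1) = Rational(-4, 125)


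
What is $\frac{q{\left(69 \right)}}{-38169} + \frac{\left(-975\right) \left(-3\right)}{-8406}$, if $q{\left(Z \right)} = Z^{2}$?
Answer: $- \frac{1872411}{3961094} \approx -0.4727$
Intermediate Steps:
$\frac{q{\left(69 \right)}}{-38169} + \frac{\left(-975\right) \left(-3\right)}{-8406} = \frac{69^{2}}{-38169} + \frac{\left(-975\right) \left(-3\right)}{-8406} = 4761 \left(- \frac{1}{38169}\right) + 2925 \left(- \frac{1}{8406}\right) = - \frac{529}{4241} - \frac{325}{934} = - \frac{1872411}{3961094}$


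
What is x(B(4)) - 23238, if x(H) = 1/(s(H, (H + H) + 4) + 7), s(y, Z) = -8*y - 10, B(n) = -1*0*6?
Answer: -69715/3 ≈ -23238.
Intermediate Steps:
B(n) = 0 (B(n) = 0*6 = 0)
s(y, Z) = -10 - 8*y
x(H) = 1/(-3 - 8*H) (x(H) = 1/((-10 - 8*H) + 7) = 1/(-3 - 8*H))
x(B(4)) - 23238 = -1/(3 + 8*0) - 23238 = -1/(3 + 0) - 23238 = -1/3 - 23238 = -69715/3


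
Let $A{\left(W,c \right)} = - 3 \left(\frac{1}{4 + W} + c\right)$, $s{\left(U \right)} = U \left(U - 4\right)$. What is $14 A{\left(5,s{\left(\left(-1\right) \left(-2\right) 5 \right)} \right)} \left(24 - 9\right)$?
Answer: $-37870$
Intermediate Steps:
$s{\left(U \right)} = U \left(-4 + U\right)$
$A{\left(W,c \right)} = - 3 c - \frac{3}{4 + W}$ ($A{\left(W,c \right)} = - 3 \left(c + \frac{1}{4 + W}\right) = - 3 c - \frac{3}{4 + W}$)
$14 A{\left(5,s{\left(\left(-1\right) \left(-2\right) 5 \right)} \right)} \left(24 - 9\right) = 14 \frac{3 \left(-1 - 4 \left(-1\right) \left(-2\right) 5 \left(-4 + \left(-1\right) \left(-2\right) 5\right) - 5 \left(-1\right) \left(-2\right) 5 \left(-4 + \left(-1\right) \left(-2\right) 5\right)\right)}{4 + 5} \left(24 - 9\right) = 14 \frac{3 \left(-1 - 4 \cdot 2 \cdot 5 \left(-4 + 2 \cdot 5\right) - 5 \cdot 2 \cdot 5 \left(-4 + 2 \cdot 5\right)\right)}{9} \cdot 15 = 14 \cdot 3 \cdot \frac{1}{9} \left(-1 - 4 \cdot 10 \left(-4 + 10\right) - 5 \cdot 10 \left(-4 + 10\right)\right) 15 = 14 \cdot 3 \cdot \frac{1}{9} \left(-1 - 4 \cdot 10 \cdot 6 - 5 \cdot 10 \cdot 6\right) 15 = 14 \cdot 3 \cdot \frac{1}{9} \left(-1 - 240 - 5 \cdot 60\right) 15 = 14 \cdot 3 \cdot \frac{1}{9} \left(-1 - 240 - 300\right) 15 = 14 \cdot 3 \cdot \frac{1}{9} \left(-541\right) 15 = 14 \left(- \frac{541}{3}\right) 15 = \left(- \frac{7574}{3}\right) 15 = -37870$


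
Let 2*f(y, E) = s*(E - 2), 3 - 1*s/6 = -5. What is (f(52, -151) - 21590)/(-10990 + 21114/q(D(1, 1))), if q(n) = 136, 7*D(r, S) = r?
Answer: 101048/43339 ≈ 2.3316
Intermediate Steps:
s = 48 (s = 18 - 6*(-5) = 18 + 30 = 48)
D(r, S) = r/7
f(y, E) = -48 + 24*E (f(y, E) = (48*(E - 2))/2 = (48*(-2 + E))/2 = (-96 + 48*E)/2 = -48 + 24*E)
(f(52, -151) - 21590)/(-10990 + 21114/q(D(1, 1))) = ((-48 + 24*(-151)) - 21590)/(-10990 + 21114/136) = ((-48 - 3624) - 21590)/(-10990 + 21114*(1/136)) = (-3672 - 21590)/(-10990 + 621/4) = -25262/(-43339/4) = -25262*(-4/43339) = 101048/43339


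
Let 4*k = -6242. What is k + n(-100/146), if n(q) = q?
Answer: -227933/146 ≈ -1561.2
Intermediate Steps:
k = -3121/2 (k = (1/4)*(-6242) = -3121/2 ≈ -1560.5)
k + n(-100/146) = -3121/2 - 100/146 = -3121/2 - 100*1/146 = -3121/2 - 50/73 = -227933/146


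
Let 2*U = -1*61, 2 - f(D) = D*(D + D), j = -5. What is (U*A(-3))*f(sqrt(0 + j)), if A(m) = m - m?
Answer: 0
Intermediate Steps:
f(D) = 2 - 2*D**2 (f(D) = 2 - D*(D + D) = 2 - D*2*D = 2 - 2*D**2)
A(m) = 0
U = -61/2 (U = (-1*61)/2 = (1/2)*(-61) = -61/2 ≈ -30.500)
(U*A(-3))*f(sqrt(0 + j)) = (-61/2*0)*(2 - 2*(sqrt(0 - 5))**2) = 0*(2 - 2*(sqrt(-5))**2) = 0*(2 - 2*(I*sqrt(5))**2) = 0*(2 - 2*(-5)) = 0*(2 + 10) = 0*12 = 0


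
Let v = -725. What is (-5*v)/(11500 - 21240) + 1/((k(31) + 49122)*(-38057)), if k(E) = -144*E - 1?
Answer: -1232145802473/3310648302652 ≈ -0.37218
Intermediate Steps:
k(E) = -1 - 144*E
(-5*v)/(11500 - 21240) + 1/((k(31) + 49122)*(-38057)) = (-5*(-725))/(11500 - 21240) + 1/(((-1 - 144*31) + 49122)*(-38057)) = 3625/(-9740) - 1/38057/((-1 - 4464) + 49122) = 3625*(-1/9740) - 1/38057/(-4465 + 49122) = -725/1948 - 1/38057/44657 = -725/1948 + (1/44657)*(-1/38057) = -725/1948 - 1/1699511449 = -1232145802473/3310648302652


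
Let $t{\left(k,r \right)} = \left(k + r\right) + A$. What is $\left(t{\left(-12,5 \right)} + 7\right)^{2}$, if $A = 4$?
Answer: $16$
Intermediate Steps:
$t{\left(k,r \right)} = 4 + k + r$ ($t{\left(k,r \right)} = \left(k + r\right) + 4 = 4 + k + r$)
$\left(t{\left(-12,5 \right)} + 7\right)^{2} = \left(\left(4 - 12 + 5\right) + 7\right)^{2} = \left(-3 + 7\right)^{2} = 4^{2} = 16$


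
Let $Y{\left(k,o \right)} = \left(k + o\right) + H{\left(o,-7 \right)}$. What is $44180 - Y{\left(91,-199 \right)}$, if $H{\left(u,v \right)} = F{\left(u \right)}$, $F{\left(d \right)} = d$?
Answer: $44487$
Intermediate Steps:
$H{\left(u,v \right)} = u$
$Y{\left(k,o \right)} = k + 2 o$ ($Y{\left(k,o \right)} = \left(k + o\right) + o = k + 2 o$)
$44180 - Y{\left(91,-199 \right)} = 44180 - \left(91 + 2 \left(-199\right)\right) = 44180 - \left(91 - 398\right) = 44180 - -307 = 44180 + 307 = 44487$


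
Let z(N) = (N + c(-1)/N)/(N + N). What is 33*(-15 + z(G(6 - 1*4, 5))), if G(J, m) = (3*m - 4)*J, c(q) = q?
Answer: -42111/88 ≈ -478.53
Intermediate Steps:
G(J, m) = J*(-4 + 3*m) (G(J, m) = (-4 + 3*m)*J = J*(-4 + 3*m))
z(N) = (N - 1/N)/(2*N) (z(N) = (N - 1/N)/(N + N) = (N - 1/N)/((2*N)) = (N - 1/N)*(1/(2*N)) = (N - 1/N)/(2*N))
33*(-15 + z(G(6 - 1*4, 5))) = 33*(-15 + (-1 + ((6 - 1*4)*(-4 + 3*5))²)/(2*((6 - 1*4)*(-4 + 3*5))²)) = 33*(-15 + (-1 + ((6 - 4)*(-4 + 15))²)/(2*((6 - 4)*(-4 + 15))²)) = 33*(-15 + (-1 + (2*11)²)/(2*(2*11)²)) = 33*(-15 + (½)*(-1 + 22²)/22²) = 33*(-15 + (½)*(1/484)*(-1 + 484)) = 33*(-15 + (½)*(1/484)*483) = 33*(-15 + 483/968) = 33*(-14037/968) = -42111/88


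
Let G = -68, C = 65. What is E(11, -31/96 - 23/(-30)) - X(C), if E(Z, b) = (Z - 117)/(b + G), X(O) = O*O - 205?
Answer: -43435220/10809 ≈ -4018.4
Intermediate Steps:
X(O) = -205 + O**2 (X(O) = O**2 - 205 = -205 + O**2)
E(Z, b) = (-117 + Z)/(-68 + b) (E(Z, b) = (Z - 117)/(b - 68) = (-117 + Z)/(-68 + b))
E(11, -31/96 - 23/(-30)) - X(C) = (-117 + 11)/(-68 + (-31/96 - 23/(-30))) - (-205 + 65**2) = -106/(-68 + (-31*1/96 - 23*(-1/30))) - (-205 + 4225) = -106/(-68 + (-31/96 + 23/30)) - 1*4020 = -106/(-68 + 71/160) - 4020 = -106/(-10809/160) - 4020 = -160/10809*(-106) - 4020 = 16960/10809 - 4020 = -43435220/10809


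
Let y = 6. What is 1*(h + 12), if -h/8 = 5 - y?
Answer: 20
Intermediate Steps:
h = 8 (h = -8*(5 - 1*6) = -8*(5 - 6) = -8*(-1) = 8)
1*(h + 12) = 1*(8 + 12) = 1*20 = 20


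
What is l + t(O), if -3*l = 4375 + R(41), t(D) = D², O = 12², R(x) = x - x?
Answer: 57833/3 ≈ 19278.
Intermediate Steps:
R(x) = 0
O = 144
l = -4375/3 (l = -(4375 + 0)/3 = -⅓*4375 = -4375/3 ≈ -1458.3)
l + t(O) = -4375/3 + 144² = -4375/3 + 20736 = 57833/3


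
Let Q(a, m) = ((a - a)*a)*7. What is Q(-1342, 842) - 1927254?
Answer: -1927254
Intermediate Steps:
Q(a, m) = 0 (Q(a, m) = (0*a)*7 = 0*7 = 0)
Q(-1342, 842) - 1927254 = 0 - 1927254 = -1927254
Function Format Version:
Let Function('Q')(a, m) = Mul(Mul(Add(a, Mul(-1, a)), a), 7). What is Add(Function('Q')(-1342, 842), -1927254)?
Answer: -1927254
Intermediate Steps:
Function('Q')(a, m) = 0 (Function('Q')(a, m) = Mul(Mul(0, a), 7) = Mul(0, 7) = 0)
Add(Function('Q')(-1342, 842), -1927254) = Add(0, -1927254) = -1927254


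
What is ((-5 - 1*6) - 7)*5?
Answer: -90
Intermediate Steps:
((-5 - 1*6) - 7)*5 = ((-5 - 6) - 7)*5 = (-11 - 7)*5 = -18*5 = -90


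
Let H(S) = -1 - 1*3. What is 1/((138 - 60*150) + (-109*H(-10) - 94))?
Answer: -1/8520 ≈ -0.00011737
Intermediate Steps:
H(S) = -4 (H(S) = -1 - 3 = -4)
1/((138 - 60*150) + (-109*H(-10) - 94)) = 1/((138 - 60*150) + (-109*(-4) - 94)) = 1/((138 - 9000) + (436 - 94)) = 1/(-8862 + 342) = 1/(-8520) = -1/8520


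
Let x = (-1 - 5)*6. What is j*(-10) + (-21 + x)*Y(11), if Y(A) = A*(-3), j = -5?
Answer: 1931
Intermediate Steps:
x = -36 (x = -6*6 = -36)
Y(A) = -3*A
j*(-10) + (-21 + x)*Y(11) = -5*(-10) + (-21 - 36)*(-3*11) = 50 - 57*(-33) = 50 + 1881 = 1931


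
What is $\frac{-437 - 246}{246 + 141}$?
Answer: $- \frac{683}{387} \approx -1.7649$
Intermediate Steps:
$\frac{-437 - 246}{246 + 141} = - \frac{683}{387}$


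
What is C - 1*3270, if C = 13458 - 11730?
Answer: -1542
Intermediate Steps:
C = 1728
C - 1*3270 = 1728 - 1*3270 = 1728 - 3270 = -1542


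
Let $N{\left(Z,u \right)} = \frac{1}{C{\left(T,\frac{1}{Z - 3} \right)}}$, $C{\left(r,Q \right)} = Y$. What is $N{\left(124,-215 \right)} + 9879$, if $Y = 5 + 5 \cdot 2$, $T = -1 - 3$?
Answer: $\frac{148186}{15} \approx 9879.1$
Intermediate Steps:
$T = -4$
$Y = 15$ ($Y = 5 + 10 = 15$)
$C{\left(r,Q \right)} = 15$
$N{\left(Z,u \right)} = \frac{1}{15}$
$N{\left(124,-215 \right)} + 9879 = \frac{1}{15} + 9879 = \frac{148186}{15}$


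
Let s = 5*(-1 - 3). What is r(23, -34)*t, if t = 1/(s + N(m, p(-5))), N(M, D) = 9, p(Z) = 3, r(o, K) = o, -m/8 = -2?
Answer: -23/11 ≈ -2.0909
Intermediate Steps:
m = 16 (m = -8*(-2) = 16)
s = -20 (s = 5*(-4) = -20)
t = -1/11 (t = 1/(-20 + 9) = 1/(-11) = -1/11 ≈ -0.090909)
r(23, -34)*t = 23*(-1/11) = -23/11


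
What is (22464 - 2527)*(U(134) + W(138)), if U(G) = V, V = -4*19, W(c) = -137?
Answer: -4246581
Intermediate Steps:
V = -76
U(G) = -76
(22464 - 2527)*(U(134) + W(138)) = (22464 - 2527)*(-76 - 137) = 19937*(-213) = -4246581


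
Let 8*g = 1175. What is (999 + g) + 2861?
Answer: 32055/8 ≈ 4006.9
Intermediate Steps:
g = 1175/8 (g = (⅛)*1175 = 1175/8 ≈ 146.88)
(999 + g) + 2861 = (999 + 1175/8) + 2861 = 9167/8 + 2861 = 32055/8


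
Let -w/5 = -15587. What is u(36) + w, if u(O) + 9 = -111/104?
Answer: 8104193/104 ≈ 77925.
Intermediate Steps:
u(O) = -1047/104 (u(O) = -9 - 111/104 = -1047/104)
w = 77935 (w = -5*(-15587) = 77935)
u(36) + w = -1047/104 + 77935 = 8104193/104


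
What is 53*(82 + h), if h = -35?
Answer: 2491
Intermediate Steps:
53*(82 + h) = 53*(82 - 35) = 53*47 = 2491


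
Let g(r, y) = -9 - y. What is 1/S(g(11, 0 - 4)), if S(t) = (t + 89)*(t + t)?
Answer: -1/840 ≈ -0.0011905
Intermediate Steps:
S(t) = 2*t*(89 + t) (S(t) = (89 + t)*(2*t) = 2*t*(89 + t))
1/S(g(11, 0 - 4)) = 1/(2*(-9 - (0 - 4))*(89 + (-9 - (0 - 4)))) = 1/(2*(-9 - 1*(-4))*(89 + (-9 - 1*(-4)))) = 1/(2*(-9 + 4)*(89 + (-9 + 4))) = 1/(2*(-5)*(89 - 5)) = 1/(2*(-5)*84) = 1/(-840) = -1/840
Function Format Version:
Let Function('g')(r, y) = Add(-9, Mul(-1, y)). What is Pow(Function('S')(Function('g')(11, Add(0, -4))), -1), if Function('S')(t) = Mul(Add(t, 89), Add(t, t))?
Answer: Rational(-1, 840) ≈ -0.0011905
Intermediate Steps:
Function('S')(t) = Mul(2, t, Add(89, t)) (Function('S')(t) = Mul(Add(89, t), Mul(2, t)) = Mul(2, t, Add(89, t)))
Pow(Function('S')(Function('g')(11, Add(0, -4))), -1) = Pow(Mul(2, Add(-9, Mul(-1, Add(0, -4))), Add(89, Add(-9, Mul(-1, Add(0, -4))))), -1) = Pow(Mul(2, Add(-9, Mul(-1, -4)), Add(89, Add(-9, Mul(-1, -4)))), -1) = Pow(Mul(2, Add(-9, 4), Add(89, Add(-9, 4))), -1) = Pow(Mul(2, -5, Add(89, -5)), -1) = Pow(Mul(2, -5, 84), -1) = Pow(-840, -1) = Rational(-1, 840)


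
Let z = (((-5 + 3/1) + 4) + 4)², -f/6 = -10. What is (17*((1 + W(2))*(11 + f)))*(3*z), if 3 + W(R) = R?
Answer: 0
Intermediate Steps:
f = 60 (f = -6*(-10) = 60)
W(R) = -3 + R
z = 36 (z = (((-5 + 3*1) + 4) + 4)² = (((-5 + 3) + 4) + 4)² = ((-2 + 4) + 4)² = (2 + 4)² = 6² = 36)
(17*((1 + W(2))*(11 + f)))*(3*z) = (17*((1 + (-3 + 2))*(11 + 60)))*(3*36) = (17*((1 - 1)*71))*108 = (17*(0*71))*108 = (17*0)*108 = 0*108 = 0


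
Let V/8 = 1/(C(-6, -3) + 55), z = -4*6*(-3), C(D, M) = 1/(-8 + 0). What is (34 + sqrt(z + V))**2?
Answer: 539156/439 + 136*sqrt(3476002)/439 ≈ 1805.7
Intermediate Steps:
C(D, M) = -1/8 (C(D, M) = 1/(-8) = -1/8)
z = 72 (z = -24*(-3) = 72)
V = 64/439 (V = 8/(-1/8 + 55) = 8/(439/8) = 8*(8/439) = 64/439 ≈ 0.14579)
(34 + sqrt(z + V))**2 = (34 + sqrt(72 + 64/439))**2 = (34 + sqrt(31672/439))**2 = (34 + 2*sqrt(3476002)/439)**2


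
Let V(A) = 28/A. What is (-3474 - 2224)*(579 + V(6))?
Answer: -9977198/3 ≈ -3.3257e+6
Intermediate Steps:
(-3474 - 2224)*(579 + V(6)) = (-3474 - 2224)*(579 + 28/6) = -5698*(579 + 28*(1/6)) = -5698*(579 + 14/3) = -5698*1751/3 = -9977198/3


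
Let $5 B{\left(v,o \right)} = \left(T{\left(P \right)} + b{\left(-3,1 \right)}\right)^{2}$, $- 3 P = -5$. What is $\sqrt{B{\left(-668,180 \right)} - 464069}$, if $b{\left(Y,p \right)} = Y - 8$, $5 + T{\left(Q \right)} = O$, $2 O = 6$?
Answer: $\frac{4 i \sqrt{725055}}{5} \approx 681.2 i$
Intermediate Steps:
$P = \frac{5}{3}$ ($P = \left(- \frac{1}{3}\right) \left(-5\right) = \frac{5}{3} \approx 1.6667$)
$O = 3$ ($O = \frac{1}{2} \cdot 6 = 3$)
$T{\left(Q \right)} = -2$ ($T{\left(Q \right)} = -5 + 3 = -2$)
$b{\left(Y,p \right)} = -8 + Y$ ($b{\left(Y,p \right)} = Y - 8 = -8 + Y$)
$B{\left(v,o \right)} = \frac{169}{5}$ ($B{\left(v,o \right)} = \frac{\left(-2 - 11\right)^{2}}{5} = \frac{\left(-13\right)^{2}}{5} = \frac{1}{5} \cdot 169 = \frac{169}{5}$)
$\sqrt{B{\left(-668,180 \right)} - 464069} = \sqrt{\frac{169}{5} - 464069} = \sqrt{- \frac{2320176}{5}} = \frac{4 i \sqrt{725055}}{5}$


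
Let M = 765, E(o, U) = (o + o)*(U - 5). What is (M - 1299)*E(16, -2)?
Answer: 119616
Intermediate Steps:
E(o, U) = 2*o*(-5 + U) (E(o, U) = (2*o)*(-5 + U) = 2*o*(-5 + U))
(M - 1299)*E(16, -2) = (765 - 1299)*(2*16*(-5 - 2)) = -1068*16*(-7) = -534*(-224) = 119616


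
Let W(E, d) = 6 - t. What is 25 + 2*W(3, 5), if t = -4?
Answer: 45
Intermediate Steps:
W(E, d) = 10 (W(E, d) = 6 - 1*(-4) = 6 + 4 = 10)
25 + 2*W(3, 5) = 25 + 2*10 = 25 + 20 = 45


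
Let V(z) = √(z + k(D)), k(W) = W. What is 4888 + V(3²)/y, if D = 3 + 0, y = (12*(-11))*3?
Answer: 4888 - √3/198 ≈ 4888.0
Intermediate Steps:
y = -396 (y = -132*3 = -396)
D = 3
V(z) = √(3 + z) (V(z) = √(z + 3) = √(3 + z))
4888 + V(3²)/y = 4888 + √(3 + 3²)/(-396) = 4888 + √(3 + 9)*(-1/396) = 4888 + √12*(-1/396) = 4888 + (2*√3)*(-1/396) = 4888 - √3/198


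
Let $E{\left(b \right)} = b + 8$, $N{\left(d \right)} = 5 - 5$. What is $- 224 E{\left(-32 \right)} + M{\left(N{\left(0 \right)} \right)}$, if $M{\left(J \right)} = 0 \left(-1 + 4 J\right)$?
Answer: $5376$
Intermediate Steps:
$N{\left(d \right)} = 0$
$M{\left(J \right)} = 0$
$E{\left(b \right)} = 8 + b$
$- 224 E{\left(-32 \right)} + M{\left(N{\left(0 \right)} \right)} = - 224 \left(8 - 32\right) + 0 = \left(-224\right) \left(-24\right) + 0 = 5376 + 0 = 5376$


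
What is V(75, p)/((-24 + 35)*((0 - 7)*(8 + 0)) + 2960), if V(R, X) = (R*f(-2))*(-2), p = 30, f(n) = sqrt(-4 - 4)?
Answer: -75*I*sqrt(2)/586 ≈ -0.181*I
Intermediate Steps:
f(n) = 2*I*sqrt(2) (f(n) = sqrt(-8) = 2*I*sqrt(2))
V(R, X) = -4*I*R*sqrt(2) (V(R, X) = (R*(2*I*sqrt(2)))*(-2) = (2*I*R*sqrt(2))*(-2) = -4*I*R*sqrt(2))
V(75, p)/((-24 + 35)*((0 - 7)*(8 + 0)) + 2960) = (-4*I*75*sqrt(2))/((-24 + 35)*((0 - 7)*(8 + 0)) + 2960) = (-300*I*sqrt(2))/(11*(-7*8) + 2960) = (-300*I*sqrt(2))/(11*(-56) + 2960) = (-300*I*sqrt(2))/(-616 + 2960) = -300*I*sqrt(2)/2344 = -300*I*sqrt(2)*(1/2344) = -75*I*sqrt(2)/586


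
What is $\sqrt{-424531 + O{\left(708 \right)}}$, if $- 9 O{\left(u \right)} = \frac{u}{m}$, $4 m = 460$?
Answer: $\frac{i \sqrt{50529883695}}{345} \approx 651.56 i$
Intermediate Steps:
$m = 115$ ($m = \frac{1}{4} \cdot 460 = 115$)
$O{\left(u \right)} = - \frac{u}{1035}$ ($O{\left(u \right)} = - \frac{u \frac{1}{115}}{9} = - \frac{\frac{1}{115} u}{9} = - \frac{u}{1035}$)
$\sqrt{-424531 + O{\left(708 \right)}} = \sqrt{-424531 - \frac{236}{345}} = \sqrt{- \frac{146463431}{345}} = \frac{i \sqrt{50529883695}}{345}$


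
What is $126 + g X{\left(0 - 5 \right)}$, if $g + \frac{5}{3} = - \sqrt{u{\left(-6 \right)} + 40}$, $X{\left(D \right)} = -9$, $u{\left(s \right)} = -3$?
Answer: $141 + 9 \sqrt{37} \approx 195.74$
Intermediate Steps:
$g = - \frac{5}{3} - \sqrt{37}$ ($g = - \frac{5}{3} - \sqrt{-3 + 40} = - \frac{5}{3} - \sqrt{37} \approx -7.7494$)
$126 + g X{\left(0 - 5 \right)} = 126 + \left(- \frac{5}{3} - \sqrt{37}\right) \left(-9\right) = 126 + \left(15 + 9 \sqrt{37}\right) = 141 + 9 \sqrt{37}$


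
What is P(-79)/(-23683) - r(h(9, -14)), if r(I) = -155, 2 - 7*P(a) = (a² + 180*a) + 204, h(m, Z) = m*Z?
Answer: 333614/2153 ≈ 154.95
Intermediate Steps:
h(m, Z) = Z*m
P(a) = -202/7 - 180*a/7 - a²/7 (P(a) = 2/7 - ((a² + 180*a) + 204)/7 = 2/7 - (204 + a² + 180*a)/7 = 2/7 + (-204/7 - 180*a/7 - a²/7) = -202/7 - 180*a/7 - a²/7)
P(-79)/(-23683) - r(h(9, -14)) = (-202/7 - 180/7*(-79) - ⅐*(-79)²)/(-23683) - 1*(-155) = (-202/7 + 14220/7 - ⅐*6241)*(-1/23683) + 155 = (-202/7 + 14220/7 - 6241/7)*(-1/23683) + 155 = 1111*(-1/23683) + 155 = -101/2153 + 155 = 333614/2153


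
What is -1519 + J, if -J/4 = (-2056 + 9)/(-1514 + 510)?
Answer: -383316/251 ≈ -1527.2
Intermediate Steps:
J = -2047/251 (J = -4*(-2056 + 9)/(-1514 + 510) = -(-8188)/(-1004) = -(-8188)*(-1)/1004 = -4*2047/1004 = -2047/251 ≈ -8.1554)
-1519 + J = -1519 - 2047/251 = -383316/251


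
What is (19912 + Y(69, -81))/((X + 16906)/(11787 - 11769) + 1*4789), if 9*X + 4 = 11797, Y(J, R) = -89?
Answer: 24894/7285 ≈ 3.4172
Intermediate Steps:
X = 3931/3 (X = -4/9 + (1/9)*11797 = -4/9 + 11797/9 = 3931/3 ≈ 1310.3)
(19912 + Y(69, -81))/((X + 16906)/(11787 - 11769) + 1*4789) = (19912 - 89)/((3931/3 + 16906)/(11787 - 11769) + 1*4789) = 19823/((54649/3)/18 + 4789) = 19823/((54649/3)*(1/18) + 4789) = 19823/(54649/54 + 4789) = 19823/(313255/54) = 19823*(54/313255) = 24894/7285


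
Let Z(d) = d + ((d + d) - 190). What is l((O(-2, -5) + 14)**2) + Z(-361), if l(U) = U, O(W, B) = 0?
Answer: -1077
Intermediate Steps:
Z(d) = -190 + 3*d (Z(d) = d + (2*d - 190) = d + (-190 + 2*d) = -190 + 3*d)
l((O(-2, -5) + 14)**2) + Z(-361) = (0 + 14)**2 + (-190 + 3*(-361)) = 14**2 + (-190 - 1083) = 196 - 1273 = -1077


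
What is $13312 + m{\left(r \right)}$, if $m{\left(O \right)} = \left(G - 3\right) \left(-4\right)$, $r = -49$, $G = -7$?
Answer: $13352$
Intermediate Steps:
$m{\left(O \right)} = 40$ ($m{\left(O \right)} = \left(-7 - 3\right) \left(-4\right) = \left(-10\right) \left(-4\right) = 40$)
$13312 + m{\left(r \right)} = 13312 + 40 = 13352$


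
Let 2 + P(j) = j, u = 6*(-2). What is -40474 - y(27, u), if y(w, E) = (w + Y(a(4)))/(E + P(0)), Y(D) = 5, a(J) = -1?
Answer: -283302/7 ≈ -40472.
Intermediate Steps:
u = -12
P(j) = -2 + j
y(w, E) = (5 + w)/(-2 + E) (y(w, E) = (w + 5)/(E + (-2 + 0)) = (5 + w)/(E - 2) = (5 + w)/(-2 + E))
-40474 - y(27, u) = -40474 - (5 + 27)/(-2 - 12) = -40474 - 32/(-14) = -40474 - (-1)*32/14 = -40474 - 1*(-16/7) = -40474 + 16/7 = -283302/7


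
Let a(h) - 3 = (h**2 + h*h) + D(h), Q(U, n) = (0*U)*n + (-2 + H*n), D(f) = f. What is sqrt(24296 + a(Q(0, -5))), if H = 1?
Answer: 3*sqrt(2710) ≈ 156.17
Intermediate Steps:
Q(U, n) = -2 + n (Q(U, n) = (0*U)*n + (-2 + 1*n) = 0*n + (-2 + n) = 0 + (-2 + n) = -2 + n)
a(h) = 3 + h + 2*h**2 (a(h) = 3 + ((h**2 + h*h) + h) = 3 + ((h**2 + h**2) + h) = 3 + (2*h**2 + h) = 3 + (h + 2*h**2) = 3 + h + 2*h**2)
sqrt(24296 + a(Q(0, -5))) = sqrt(24296 + (3 + (-2 - 5) + 2*(-2 - 5)**2)) = sqrt(24296 + (3 - 7 + 2*(-7)**2)) = sqrt(24296 + (3 - 7 + 2*49)) = sqrt(24296 + (3 - 7 + 98)) = sqrt(24296 + 94) = sqrt(24390) = 3*sqrt(2710)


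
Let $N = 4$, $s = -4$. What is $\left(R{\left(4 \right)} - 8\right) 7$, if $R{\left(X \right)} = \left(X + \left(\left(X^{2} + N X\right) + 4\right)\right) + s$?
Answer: $196$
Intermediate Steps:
$R{\left(X \right)} = X^{2} + 5 X$ ($R{\left(X \right)} = \left(X + \left(\left(X^{2} + 4 X\right) + 4\right)\right) - 4 = \left(X + \left(4 + X^{2} + 4 X\right)\right) - 4 = \left(4 + X^{2} + 5 X\right) - 4 = X^{2} + 5 X$)
$\left(R{\left(4 \right)} - 8\right) 7 = \left(4 \left(5 + 4\right) - 8\right) 7 = \left(4 \cdot 9 - 8\right) 7 = \left(36 - 8\right) 7 = 28 \cdot 7 = 196$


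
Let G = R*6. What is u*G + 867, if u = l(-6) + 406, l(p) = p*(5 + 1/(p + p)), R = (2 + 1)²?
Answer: 21198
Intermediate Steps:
R = 9 (R = 3² = 9)
l(p) = p*(5 + 1/(2*p))
u = 753/2 (u = (½ + 5*(-6)) + 406 = (½ - 30) + 406 = -59/2 + 406 = 753/2 ≈ 376.50)
G = 54 (G = 9*6 = 54)
u*G + 867 = (753/2)*54 + 867 = 20331 + 867 = 21198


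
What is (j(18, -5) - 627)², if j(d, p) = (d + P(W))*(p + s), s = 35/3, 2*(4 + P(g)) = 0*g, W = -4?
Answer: 2563201/9 ≈ 2.8480e+5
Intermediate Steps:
P(g) = -4 (P(g) = -4 + (0*g)/2 = -4 + (½)*0 = -4 + 0 = -4)
s = 35/3 (s = 35*(⅓) = 35/3 ≈ 11.667)
j(d, p) = (-4 + d)*(35/3 + p) (j(d, p) = (d - 4)*(p + 35/3) = (-4 + d)*(35/3 + p))
(j(18, -5) - 627)² = ((-140/3 - 4*(-5) + (35/3)*18 + 18*(-5)) - 627)² = ((-140/3 + 20 + 210 - 90) - 627)² = (280/3 - 627)² = (-1601/3)² = 2563201/9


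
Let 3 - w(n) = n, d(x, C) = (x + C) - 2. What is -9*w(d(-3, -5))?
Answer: -117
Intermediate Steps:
d(x, C) = -2 + C + x (d(x, C) = (C + x) - 2 = -2 + C + x)
w(n) = 3 - n
-9*w(d(-3, -5)) = -9*(3 - (-2 - 5 - 3)) = -9*(3 - 1*(-10)) = -9*(3 + 10) = -9*13 = -117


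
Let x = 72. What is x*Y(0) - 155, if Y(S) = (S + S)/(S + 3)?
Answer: -155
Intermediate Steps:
Y(S) = 2*S/(3 + S) (Y(S) = (2*S)/(3 + S) = 2*S/(3 + S))
x*Y(0) - 155 = 72*(2*0/(3 + 0)) - 155 = 72*(2*0/3) - 155 = 72*(2*0*(⅓)) - 155 = 72*0 - 155 = 0 - 155 = -155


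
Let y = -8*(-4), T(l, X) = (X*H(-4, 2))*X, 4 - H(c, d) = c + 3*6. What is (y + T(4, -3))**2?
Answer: 3364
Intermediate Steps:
H(c, d) = -14 - c (H(c, d) = 4 - (c + 3*6) = 4 - (c + 18) = 4 - (18 + c) = 4 + (-18 - c) = -14 - c)
T(l, X) = -10*X**2 (T(l, X) = (X*(-14 - 1*(-4)))*X = (X*(-14 + 4))*X = (X*(-10))*X = (-10*X)*X = -10*X**2)
y = 32
(y + T(4, -3))**2 = (32 - 10*(-3)**2)**2 = (32 - 10*9)**2 = (32 - 90)**2 = (-58)**2 = 3364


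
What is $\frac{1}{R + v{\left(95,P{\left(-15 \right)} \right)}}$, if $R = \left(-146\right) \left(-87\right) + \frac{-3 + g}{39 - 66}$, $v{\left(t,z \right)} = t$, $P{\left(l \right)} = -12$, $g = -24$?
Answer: $\frac{1}{12798} \approx 7.8137 \cdot 10^{-5}$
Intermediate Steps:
$R = 12703$ ($R = \left(-146\right) \left(-87\right) + \frac{-3 - 24}{39 - 66} = 12702 - \frac{27}{-27} = 12702 - -1 = 12702 + 1 = 12703$)
$\frac{1}{R + v{\left(95,P{\left(-15 \right)} \right)}} = \frac{1}{12703 + 95} = \frac{1}{12798}$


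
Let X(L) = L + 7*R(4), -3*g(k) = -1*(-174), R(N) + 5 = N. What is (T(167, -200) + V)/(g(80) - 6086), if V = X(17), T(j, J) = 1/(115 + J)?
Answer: -283/174080 ≈ -0.0016257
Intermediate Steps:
R(N) = -5 + N
g(k) = -58 (g(k) = -(-1)*(-174)/3 = -⅓*174 = -58)
X(L) = -7 + L (X(L) = L + 7*(-5 + 4) = L + 7*(-1) = L - 7 = -7 + L)
V = 10 (V = -7 + 17 = 10)
(T(167, -200) + V)/(g(80) - 6086) = (1/(115 - 200) + 10)/(-58 - 6086) = (1/(-85) + 10)/(-6144) = (-1/85 + 10)*(-1/6144) = (849/85)*(-1/6144) = -283/174080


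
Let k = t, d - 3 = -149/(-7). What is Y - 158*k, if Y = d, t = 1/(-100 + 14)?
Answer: 7863/301 ≈ 26.123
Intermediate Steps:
t = -1/86 (t = 1/(-86) = -1/86 ≈ -0.011628)
d = 170/7 (d = 3 - 149/(-7) = 3 - 149*(-1/7) = 3 + 149/7 = 170/7 ≈ 24.286)
Y = 170/7 ≈ 24.286
k = -1/86 ≈ -0.011628
Y - 158*k = 170/7 - 158*(-1/86) = 170/7 + 79/43 = 7863/301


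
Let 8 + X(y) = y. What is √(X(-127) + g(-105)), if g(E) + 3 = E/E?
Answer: I*√137 ≈ 11.705*I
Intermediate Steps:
X(y) = -8 + y
g(E) = -2 (g(E) = -3 + E/E = -3 + 1 = -2)
√(X(-127) + g(-105)) = √((-8 - 127) - 2) = √(-135 - 2) = √(-137) = I*√137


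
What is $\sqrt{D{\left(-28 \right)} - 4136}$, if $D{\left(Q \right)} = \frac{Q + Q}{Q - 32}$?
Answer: $\frac{i \sqrt{930390}}{15} \approx 64.304 i$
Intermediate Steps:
$D{\left(Q \right)} = \frac{2 Q}{-32 + Q}$
$\sqrt{D{\left(-28 \right)} - 4136} = \sqrt{2 \left(-28\right) \frac{1}{-32 - 28} - 4136} = \sqrt{2 \left(-28\right) \frac{1}{-60} - 4136} = \sqrt{2 \left(-28\right) \left(- \frac{1}{60}\right) - 4136} = \sqrt{\frac{14}{15} - 4136} = \sqrt{- \frac{62026}{15}} = \frac{i \sqrt{930390}}{15}$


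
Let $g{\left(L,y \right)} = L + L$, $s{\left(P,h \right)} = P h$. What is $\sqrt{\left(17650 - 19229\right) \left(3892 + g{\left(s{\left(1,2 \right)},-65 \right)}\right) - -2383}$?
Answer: $i \sqrt{6149401} \approx 2479.8 i$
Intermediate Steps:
$g{\left(L,y \right)} = 2 L$
$\sqrt{\left(17650 - 19229\right) \left(3892 + g{\left(s{\left(1,2 \right)},-65 \right)}\right) - -2383} = \sqrt{\left(17650 - 19229\right) \left(3892 + 2 \cdot 1 \cdot 2\right) - -2383} = \sqrt{- 1579 \left(3892 + 2 \cdot 2\right) + \left(-8900 + 11283\right)} = \sqrt{- 1579 \left(3892 + 4\right) + 2383} = \sqrt{\left(-1579\right) 3896 + 2383} = \sqrt{-6151784 + 2383} = \sqrt{-6149401} = i \sqrt{6149401}$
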